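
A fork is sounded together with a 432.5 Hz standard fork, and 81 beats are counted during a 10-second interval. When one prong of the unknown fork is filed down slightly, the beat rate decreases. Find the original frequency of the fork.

424.4 Hz

Beat frequency = 81/10 = 8.1 Hz.
|f − 432.5| = 8.1, so the fork was at either 424.4 Hz or 440.6 Hz.
Filing a prong removes mass and raises the fork's frequency; the adjustment raises the fork's frequency.
The beat rate fell, so the adjustment moved the fork toward 432.5 Hz — it must have started below the reference.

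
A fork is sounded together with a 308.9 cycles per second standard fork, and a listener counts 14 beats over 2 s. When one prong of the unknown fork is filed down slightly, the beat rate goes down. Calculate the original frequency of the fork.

301.9 Hz

Beat frequency = 14/2 = 7 Hz.
|f − 308.9| = 7, so the fork was at either 301.9 Hz or 315.9 Hz.
Filing a prong removes mass and raises the fork's frequency; the adjustment raises the fork's frequency.
The beat rate fell, so the adjustment moved the fork toward 308.9 Hz — it must have started below the reference.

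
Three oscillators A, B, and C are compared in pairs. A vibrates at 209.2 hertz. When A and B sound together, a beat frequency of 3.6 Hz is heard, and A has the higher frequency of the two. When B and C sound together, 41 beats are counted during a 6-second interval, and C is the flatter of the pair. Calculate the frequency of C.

198.7667 Hz

B is below A, so f_B = 209.2 − 3.6 = 205.6 Hz.
B–C: Beat frequency = 41/6 = 6.8333 Hz.
C is below B, so f_C = 205.6 − 6.8333 = 198.7667 Hz.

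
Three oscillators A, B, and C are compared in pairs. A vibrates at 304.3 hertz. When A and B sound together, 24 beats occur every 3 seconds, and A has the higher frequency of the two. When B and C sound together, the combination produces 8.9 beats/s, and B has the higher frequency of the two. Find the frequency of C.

A–B: Beat frequency = 24/3 = 8 Hz.
B is below A, so f_B = 304.3 − 8 = 296.3 Hz.
C is below B, so f_C = 296.3 − 8.9 = 287.4 Hz.

287.4 Hz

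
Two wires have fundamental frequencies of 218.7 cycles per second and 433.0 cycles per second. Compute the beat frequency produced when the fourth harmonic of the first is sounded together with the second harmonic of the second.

8.8 Hz

Fourth harmonic of the first: 4·218.7 = 874.8 Hz.
Second harmonic of the second: 2·433.0 = 866.0 Hz.
f_beat = |874.8 − 866.0| = 8.8 Hz.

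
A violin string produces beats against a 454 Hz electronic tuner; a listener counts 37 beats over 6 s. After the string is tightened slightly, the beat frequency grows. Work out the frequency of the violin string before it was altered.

Beat frequency = 37/6 = 6.1667 Hz.
|f − 454| = 6.1667, so the violin string was at either 447.8333 Hz or 460.1667 Hz.
Increasing tension raises a string's frequency; the adjustment raises the violin string's frequency.
The beat rate rose, so the adjustment moved the violin string further from 454 Hz — it was already above the reference.

460.1667 Hz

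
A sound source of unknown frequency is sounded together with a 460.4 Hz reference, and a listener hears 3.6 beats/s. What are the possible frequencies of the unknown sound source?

|f − 460.4| = 3.6, so f = 460.4 ± 3.6.

456.8 Hz or 464 Hz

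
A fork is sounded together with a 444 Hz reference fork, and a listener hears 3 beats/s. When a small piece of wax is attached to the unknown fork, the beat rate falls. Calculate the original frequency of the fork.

|f − 444| = 3, so the fork was at either 441 Hz or 447 Hz.
Loading a fork with wax lowers its frequency; the adjustment lowers the fork's frequency.
The beat rate fell, so the adjustment moved the fork toward 444 Hz — it must have started above the reference.

447 Hz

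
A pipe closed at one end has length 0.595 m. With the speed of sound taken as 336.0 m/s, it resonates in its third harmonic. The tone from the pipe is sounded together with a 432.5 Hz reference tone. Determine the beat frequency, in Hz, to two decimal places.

Closed pipe (odd harmonics): f_n = n·v/(4L) = 3·336.0/(4·0.595) = 423.5294 Hz.
f_beat = |423.5294 − 432.5| = 8.97 Hz.

8.97 Hz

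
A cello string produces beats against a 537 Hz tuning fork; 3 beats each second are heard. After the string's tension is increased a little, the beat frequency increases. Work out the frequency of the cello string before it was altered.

|f − 537| = 3, so the cello string was at either 534 Hz or 540 Hz.
Higher tension means higher frequency; the adjustment raises the cello string's frequency.
The beat rate rose, so the adjustment moved the cello string further from 537 Hz — it was already above the reference.

540 Hz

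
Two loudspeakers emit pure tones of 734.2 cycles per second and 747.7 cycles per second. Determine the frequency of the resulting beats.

f_beat = |f₁ − f₂|.
|734.2 − 747.7| = 13.5 Hz.

13.5 Hz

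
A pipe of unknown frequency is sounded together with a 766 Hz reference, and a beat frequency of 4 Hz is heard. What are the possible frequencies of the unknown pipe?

762 Hz or 770 Hz

|f − 766| = 4, so f = 766 ± 4.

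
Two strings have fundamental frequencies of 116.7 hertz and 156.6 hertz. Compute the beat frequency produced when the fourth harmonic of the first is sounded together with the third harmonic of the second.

3.0 Hz

Fourth harmonic of the first: 4·116.7 = 466.8 Hz.
Third harmonic of the second: 3·156.6 = 469.8 Hz.
f_beat = |466.8 − 469.8| = 3.0 Hz.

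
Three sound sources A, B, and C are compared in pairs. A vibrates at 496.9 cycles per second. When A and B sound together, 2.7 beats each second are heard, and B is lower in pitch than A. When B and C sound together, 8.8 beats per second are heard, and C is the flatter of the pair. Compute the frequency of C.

B is below A, so f_B = 496.9 − 2.7 = 494.2 Hz.
C is below B, so f_C = 494.2 − 8.8 = 485.4 Hz.

485.4 Hz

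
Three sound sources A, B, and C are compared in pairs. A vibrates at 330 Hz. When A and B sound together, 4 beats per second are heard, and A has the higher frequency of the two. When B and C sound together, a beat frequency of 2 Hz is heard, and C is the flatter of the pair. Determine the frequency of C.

B is below A, so f_B = 330 − 4 = 326 Hz.
C is below B, so f_C = 326 − 2 = 324 Hz.

324 Hz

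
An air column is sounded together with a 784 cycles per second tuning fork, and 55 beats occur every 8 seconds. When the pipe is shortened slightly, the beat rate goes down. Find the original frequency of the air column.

777.125 Hz

Beat frequency = 55/8 = 6.875 Hz.
|f − 784| = 6.875, so the air column was at either 777.125 Hz or 790.875 Hz.
A shorter pipe has a higher fundamental; the adjustment raises the air column's frequency.
The beat rate fell, so the adjustment moved the air column toward 784 Hz — it must have started below the reference.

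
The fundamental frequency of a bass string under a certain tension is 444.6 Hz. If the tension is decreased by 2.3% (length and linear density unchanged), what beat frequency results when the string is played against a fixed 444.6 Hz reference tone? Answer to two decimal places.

5.14 Hz

For a string, f ∝ √T, so the new frequency is 444.6·√0.977 = 439.4574 Hz.
f_beat = |439.4574 − 444.6| = 5.14 Hz.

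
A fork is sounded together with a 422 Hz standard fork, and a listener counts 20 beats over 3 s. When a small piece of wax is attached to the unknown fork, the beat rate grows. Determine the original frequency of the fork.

415.3333 Hz

Beat frequency = 20/3 = 6.6667 Hz.
|f − 422| = 6.6667, so the fork was at either 415.3333 Hz or 428.6667 Hz.
Loading a fork with wax lowers its frequency; the adjustment lowers the fork's frequency.
The beat rate rose, so the adjustment moved the fork further from 422 Hz — it was already below the reference.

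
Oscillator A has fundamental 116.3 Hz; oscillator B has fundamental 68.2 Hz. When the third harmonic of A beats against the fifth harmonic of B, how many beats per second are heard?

Third harmonic of the first: 3·116.3 = 348.9 Hz.
Fifth harmonic of the second: 5·68.2 = 341.0 Hz.
f_beat = |348.9 − 341.0| = 7.9 Hz.

7.9 Hz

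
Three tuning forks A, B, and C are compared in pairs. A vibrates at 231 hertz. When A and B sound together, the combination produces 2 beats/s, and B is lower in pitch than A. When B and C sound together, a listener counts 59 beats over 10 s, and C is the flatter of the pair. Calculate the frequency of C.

B is below A, so f_B = 231 − 2 = 229 Hz.
B–C: Beat frequency = 59/10 = 5.9 Hz.
C is below B, so f_C = 229 − 5.9 = 223.1 Hz.

223.1 Hz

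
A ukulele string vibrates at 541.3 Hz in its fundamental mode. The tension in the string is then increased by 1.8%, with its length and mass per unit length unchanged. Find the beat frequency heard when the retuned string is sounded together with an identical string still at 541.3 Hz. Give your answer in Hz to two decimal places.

For a string, f ∝ √T, so the new frequency is 541.3·√1.018 = 546.1500 Hz.
f_beat = |546.1500 − 541.3| = 4.85 Hz.

4.85 Hz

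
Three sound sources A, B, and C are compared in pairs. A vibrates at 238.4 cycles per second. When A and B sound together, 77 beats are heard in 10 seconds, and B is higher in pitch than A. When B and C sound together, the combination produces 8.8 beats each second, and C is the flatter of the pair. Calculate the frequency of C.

A–B: Beat frequency = 77/10 = 7.7 Hz.
B is above A, so f_B = 238.4 + 7.7 = 246.1 Hz.
C is below B, so f_C = 246.1 − 8.8 = 237.3 Hz.

237.3 Hz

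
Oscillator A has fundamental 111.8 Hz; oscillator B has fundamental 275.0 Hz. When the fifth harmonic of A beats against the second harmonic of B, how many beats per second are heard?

Fifth harmonic of the first: 5·111.8 = 559.0 Hz.
Second harmonic of the second: 2·275.0 = 550.0 Hz.
f_beat = |559.0 − 550.0| = 9.0 Hz.

9.0 Hz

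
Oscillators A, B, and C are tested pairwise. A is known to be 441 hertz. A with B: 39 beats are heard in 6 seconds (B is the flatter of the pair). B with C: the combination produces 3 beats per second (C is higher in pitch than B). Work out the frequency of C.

437.5 Hz

A–B: Beat frequency = 39/6 = 6.5 Hz.
B is below A, so f_B = 441 − 6.5 = 434.5 Hz.
C is above B, so f_C = 434.5 + 3 = 437.5 Hz.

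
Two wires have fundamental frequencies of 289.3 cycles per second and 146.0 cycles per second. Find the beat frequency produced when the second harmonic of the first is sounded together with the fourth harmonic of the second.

5.4 Hz

Second harmonic of the first: 2·289.3 = 578.6 Hz.
Fourth harmonic of the second: 4·146.0 = 584.0 Hz.
f_beat = |578.6 − 584.0| = 5.4 Hz.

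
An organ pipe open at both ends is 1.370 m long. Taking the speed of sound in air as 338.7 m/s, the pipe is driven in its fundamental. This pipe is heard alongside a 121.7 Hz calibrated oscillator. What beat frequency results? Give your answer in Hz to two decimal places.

Open pipe: f_n = n·v/(2L) = 1·338.7/(2·1.370) = 123.6131 Hz.
f_beat = |123.6131 − 121.7| = 1.91 Hz.

1.91 Hz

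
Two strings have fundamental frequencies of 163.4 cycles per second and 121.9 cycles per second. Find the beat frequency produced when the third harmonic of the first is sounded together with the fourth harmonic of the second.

2.6 Hz

Third harmonic of the first: 3·163.4 = 490.2 Hz.
Fourth harmonic of the second: 4·121.9 = 487.6 Hz.
f_beat = |490.2 − 487.6| = 2.6 Hz.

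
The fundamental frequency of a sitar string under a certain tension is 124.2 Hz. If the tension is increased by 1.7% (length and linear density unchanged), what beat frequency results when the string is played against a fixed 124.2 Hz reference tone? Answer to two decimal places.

1.05 Hz

For a string, f ∝ √T, so the new frequency is 124.2·√1.017 = 125.2513 Hz.
f_beat = |125.2513 − 124.2| = 1.05 Hz.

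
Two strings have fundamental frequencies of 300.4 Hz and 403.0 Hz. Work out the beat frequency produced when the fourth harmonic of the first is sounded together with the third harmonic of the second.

7.4 Hz

Fourth harmonic of the first: 4·300.4 = 1201.6 Hz.
Third harmonic of the second: 3·403.0 = 1209.0 Hz.
f_beat = |1201.6 − 1209.0| = 7.4 Hz.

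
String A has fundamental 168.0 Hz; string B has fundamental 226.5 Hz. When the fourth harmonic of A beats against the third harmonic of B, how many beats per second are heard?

Fourth harmonic of the first: 4·168.0 = 672.0 Hz.
Third harmonic of the second: 3·226.5 = 679.5 Hz.
f_beat = |672.0 − 679.5| = 7.5 Hz.

7.5 Hz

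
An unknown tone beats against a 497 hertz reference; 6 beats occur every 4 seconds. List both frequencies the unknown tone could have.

495.5 Hz or 498.5 Hz

Beat frequency = 6/4 = 1.5 Hz.
|f − 497| = 1.5, so f = 497 ± 1.5.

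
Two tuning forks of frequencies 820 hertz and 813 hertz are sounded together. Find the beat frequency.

Beats arise from superposition of two nearby frequencies; the beat rate is |f₁ − f₂|.
|820 − 813| = 7 Hz.

7 Hz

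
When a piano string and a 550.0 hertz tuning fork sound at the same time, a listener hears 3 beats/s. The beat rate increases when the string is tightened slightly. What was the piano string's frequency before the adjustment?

553 Hz

|f − 550.0| = 3, so the piano string was at either 547 Hz or 553 Hz.
Increasing tension raises a string's frequency; the adjustment raises the piano string's frequency.
The beat rate rose, so the adjustment moved the piano string further from 550.0 Hz — it was already above the reference.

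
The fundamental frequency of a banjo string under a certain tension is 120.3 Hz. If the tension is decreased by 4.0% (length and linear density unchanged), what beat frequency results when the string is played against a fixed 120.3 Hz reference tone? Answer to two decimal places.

For a string, f ∝ √T, so the new frequency is 120.3·√0.960 = 117.8694 Hz.
f_beat = |117.8694 − 120.3| = 2.43 Hz.

2.43 Hz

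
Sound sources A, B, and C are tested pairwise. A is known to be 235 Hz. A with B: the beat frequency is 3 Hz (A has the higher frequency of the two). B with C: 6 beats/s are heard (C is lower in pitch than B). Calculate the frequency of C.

226 Hz

B is below A, so f_B = 235 − 3 = 232 Hz.
C is below B, so f_C = 232 − 6 = 226 Hz.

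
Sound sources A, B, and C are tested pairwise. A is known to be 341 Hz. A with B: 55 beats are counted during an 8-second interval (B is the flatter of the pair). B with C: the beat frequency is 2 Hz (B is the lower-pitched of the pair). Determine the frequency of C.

A–B: Beat frequency = 55/8 = 6.875 Hz.
B is below A, so f_B = 341 − 6.875 = 334.125 Hz.
C is above B, so f_C = 334.125 + 2 = 336.125 Hz.

336.125 Hz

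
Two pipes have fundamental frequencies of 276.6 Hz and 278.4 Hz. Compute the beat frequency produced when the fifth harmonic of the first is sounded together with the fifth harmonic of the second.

9.0 Hz

Fifth harmonic of the first: 5·276.6 = 1383.0 Hz.
Fifth harmonic of the second: 5·278.4 = 1392.0 Hz.
f_beat = |1383.0 − 1392.0| = 9.0 Hz.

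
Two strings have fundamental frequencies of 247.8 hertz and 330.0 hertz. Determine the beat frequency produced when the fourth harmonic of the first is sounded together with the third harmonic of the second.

1.2 Hz

Fourth harmonic of the first: 4·247.8 = 991.2 Hz.
Third harmonic of the second: 3·330.0 = 990.0 Hz.
f_beat = |991.2 − 990.0| = 1.2 Hz.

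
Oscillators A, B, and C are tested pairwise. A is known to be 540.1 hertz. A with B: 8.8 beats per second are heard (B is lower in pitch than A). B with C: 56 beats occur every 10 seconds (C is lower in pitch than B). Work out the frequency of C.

B is below A, so f_B = 540.1 − 8.8 = 531.3 Hz.
B–C: Beat frequency = 56/10 = 5.6 Hz.
C is below B, so f_C = 531.3 − 5.6 = 525.7 Hz.

525.7 Hz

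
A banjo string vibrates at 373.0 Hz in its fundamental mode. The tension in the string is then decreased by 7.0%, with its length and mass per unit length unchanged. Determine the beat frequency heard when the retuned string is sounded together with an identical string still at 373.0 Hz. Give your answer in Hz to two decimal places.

13.29 Hz

For a string, f ∝ √T, so the new frequency is 373.0·√0.930 = 359.7082 Hz.
f_beat = |359.7082 − 373.0| = 13.29 Hz.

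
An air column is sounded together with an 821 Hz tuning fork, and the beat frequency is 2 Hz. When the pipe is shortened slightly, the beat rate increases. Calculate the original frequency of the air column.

|f − 821| = 2, so the air column was at either 819 Hz or 823 Hz.
A shorter pipe has a higher fundamental; the adjustment raises the air column's frequency.
The beat rate rose, so the adjustment moved the air column further from 821 Hz — it was already above the reference.

823 Hz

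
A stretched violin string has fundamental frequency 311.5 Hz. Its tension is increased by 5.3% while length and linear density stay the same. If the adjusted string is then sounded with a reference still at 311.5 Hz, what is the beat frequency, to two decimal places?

For a string, f ∝ √T, so the new frequency is 311.5·√1.053 = 319.6482 Hz.
f_beat = |319.6482 − 311.5| = 8.15 Hz.

8.15 Hz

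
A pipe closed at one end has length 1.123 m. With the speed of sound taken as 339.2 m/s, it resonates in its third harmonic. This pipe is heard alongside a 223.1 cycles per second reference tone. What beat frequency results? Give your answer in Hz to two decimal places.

3.44 Hz

Closed pipe (odd harmonics): f_n = n·v/(4L) = 3·339.2/(4·1.123) = 226.5361 Hz.
f_beat = |226.5361 − 223.1| = 3.44 Hz.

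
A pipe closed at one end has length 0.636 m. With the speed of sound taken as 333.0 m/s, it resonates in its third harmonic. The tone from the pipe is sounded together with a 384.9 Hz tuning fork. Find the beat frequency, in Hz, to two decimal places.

7.79 Hz

Closed pipe (odd harmonics): f_n = n·v/(4L) = 3·333.0/(4·0.636) = 392.6887 Hz.
f_beat = |392.6887 − 384.9| = 7.79 Hz.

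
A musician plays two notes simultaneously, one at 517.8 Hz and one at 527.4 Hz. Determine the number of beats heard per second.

f_beat = |f₁ − f₂|.
|517.8 − 527.4| = 9.6 Hz.

9.6 Hz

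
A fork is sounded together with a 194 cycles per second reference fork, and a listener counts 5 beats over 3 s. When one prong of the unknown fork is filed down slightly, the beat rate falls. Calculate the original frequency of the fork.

Beat frequency = 5/3 = 1.6667 Hz.
|f − 194| = 1.6667, so the fork was at either 192.3333 Hz or 195.6667 Hz.
Filing a prong removes mass and raises the fork's frequency; the adjustment raises the fork's frequency.
The beat rate fell, so the adjustment moved the fork toward 194 Hz — it must have started below the reference.

192.3333 Hz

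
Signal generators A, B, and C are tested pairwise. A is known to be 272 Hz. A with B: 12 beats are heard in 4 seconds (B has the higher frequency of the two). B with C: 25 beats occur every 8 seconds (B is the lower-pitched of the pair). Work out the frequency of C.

A–B: Beat frequency = 12/4 = 3 Hz.
B is above A, so f_B = 272 + 3 = 275 Hz.
B–C: Beat frequency = 25/8 = 3.125 Hz.
C is above B, so f_C = 275 + 3.125 = 278.125 Hz.

278.125 Hz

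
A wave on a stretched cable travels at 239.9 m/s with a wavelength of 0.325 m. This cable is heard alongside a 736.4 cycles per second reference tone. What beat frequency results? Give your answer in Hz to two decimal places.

1.75 Hz

Source frequency f = v/λ = 239.9/0.325 = 738.1538 Hz.
f_beat = |738.1538 − 736.4| = 1.75 Hz.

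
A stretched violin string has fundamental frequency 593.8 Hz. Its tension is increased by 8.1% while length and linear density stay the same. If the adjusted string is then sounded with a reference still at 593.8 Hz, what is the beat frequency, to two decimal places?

For a string, f ∝ √T, so the new frequency is 593.8·√1.081 = 617.3807 Hz.
f_beat = |617.3807 − 593.8| = 23.58 Hz.

23.58 Hz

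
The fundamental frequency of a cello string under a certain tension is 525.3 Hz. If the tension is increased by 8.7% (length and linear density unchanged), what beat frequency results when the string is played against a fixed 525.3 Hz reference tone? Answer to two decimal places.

For a string, f ∝ √T, so the new frequency is 525.3·√1.087 = 547.6741 Hz.
f_beat = |547.6741 − 525.3| = 22.37 Hz.

22.37 Hz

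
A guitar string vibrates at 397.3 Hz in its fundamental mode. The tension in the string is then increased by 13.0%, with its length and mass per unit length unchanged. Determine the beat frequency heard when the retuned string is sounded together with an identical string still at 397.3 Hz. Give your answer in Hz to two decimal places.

25.04 Hz

For a string, f ∝ √T, so the new frequency is 397.3·√1.130 = 422.3357 Hz.
f_beat = |422.3357 − 397.3| = 25.04 Hz.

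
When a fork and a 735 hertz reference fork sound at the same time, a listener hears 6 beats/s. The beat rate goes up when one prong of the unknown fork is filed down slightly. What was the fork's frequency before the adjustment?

741 Hz

|f − 735| = 6, so the fork was at either 729 Hz or 741 Hz.
Filing a prong removes mass and raises the fork's frequency; the adjustment raises the fork's frequency.
The beat rate rose, so the adjustment moved the fork further from 735 Hz — it was already above the reference.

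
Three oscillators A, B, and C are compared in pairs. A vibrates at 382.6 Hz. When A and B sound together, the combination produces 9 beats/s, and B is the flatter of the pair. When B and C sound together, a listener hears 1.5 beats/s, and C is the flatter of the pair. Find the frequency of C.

B is below A, so f_B = 382.6 − 9 = 373.6 Hz.
C is below B, so f_C = 373.6 − 1.5 = 372.1 Hz.

372.1 Hz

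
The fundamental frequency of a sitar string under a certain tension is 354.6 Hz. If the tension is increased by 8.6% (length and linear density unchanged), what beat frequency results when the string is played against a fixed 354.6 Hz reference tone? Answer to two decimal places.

For a string, f ∝ √T, so the new frequency is 354.6·√1.086 = 369.5334 Hz.
f_beat = |369.5334 − 354.6| = 14.93 Hz.

14.93 Hz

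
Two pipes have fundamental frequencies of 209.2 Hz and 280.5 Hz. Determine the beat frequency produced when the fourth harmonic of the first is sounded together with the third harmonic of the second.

Fourth harmonic of the first: 4·209.2 = 836.8 Hz.
Third harmonic of the second: 3·280.5 = 841.5 Hz.
f_beat = |836.8 − 841.5| = 4.7 Hz.

4.7 Hz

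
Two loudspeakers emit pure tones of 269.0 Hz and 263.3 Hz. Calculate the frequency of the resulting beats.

f_beat = |f₁ − f₂|.
|269.0 − 263.3| = 5.7 Hz.

5.7 Hz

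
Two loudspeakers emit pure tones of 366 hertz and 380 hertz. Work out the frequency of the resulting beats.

14 Hz

Beats arise from superposition of two nearby frequencies; the beat rate is |f₁ − f₂|.
|366 − 380| = 14 Hz.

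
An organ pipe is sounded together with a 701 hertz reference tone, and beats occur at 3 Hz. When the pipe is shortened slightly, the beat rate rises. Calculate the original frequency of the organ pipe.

|f − 701| = 3, so the organ pipe was at either 698 Hz or 704 Hz.
A shorter pipe has a higher fundamental; the adjustment raises the organ pipe's frequency.
The beat rate rose, so the adjustment moved the organ pipe further from 701 Hz — it was already above the reference.

704 Hz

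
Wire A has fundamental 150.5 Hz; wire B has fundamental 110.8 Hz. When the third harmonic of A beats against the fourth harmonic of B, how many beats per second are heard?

8.3 Hz

Third harmonic of the first: 3·150.5 = 451.5 Hz.
Fourth harmonic of the second: 4·110.8 = 443.2 Hz.
f_beat = |451.5 − 443.2| = 8.3 Hz.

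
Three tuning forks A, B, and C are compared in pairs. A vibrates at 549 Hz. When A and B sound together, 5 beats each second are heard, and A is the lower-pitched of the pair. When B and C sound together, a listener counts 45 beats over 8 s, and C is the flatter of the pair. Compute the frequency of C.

548.375 Hz

B is above A, so f_B = 549 + 5 = 554 Hz.
B–C: Beat frequency = 45/8 = 5.625 Hz.
C is below B, so f_C = 554 − 5.625 = 548.375 Hz.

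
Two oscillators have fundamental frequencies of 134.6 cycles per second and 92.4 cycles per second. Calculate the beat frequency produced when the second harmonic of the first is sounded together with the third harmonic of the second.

8.0 Hz

Second harmonic of the first: 2·134.6 = 269.2 Hz.
Third harmonic of the second: 3·92.4 = 277.2 Hz.
f_beat = |269.2 − 277.2| = 8.0 Hz.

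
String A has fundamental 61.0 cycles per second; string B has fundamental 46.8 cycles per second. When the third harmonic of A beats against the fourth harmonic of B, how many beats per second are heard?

4.2 Hz

Third harmonic of the first: 3·61.0 = 183.0 Hz.
Fourth harmonic of the second: 4·46.8 = 187.2 Hz.
f_beat = |183.0 − 187.2| = 4.2 Hz.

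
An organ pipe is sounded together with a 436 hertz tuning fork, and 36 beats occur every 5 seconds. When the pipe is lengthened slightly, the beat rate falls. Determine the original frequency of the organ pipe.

Beat frequency = 36/5 = 7.2 Hz.
|f − 436| = 7.2, so the organ pipe was at either 428.8 Hz or 443.2 Hz.
A longer pipe has a lower fundamental; the adjustment lowers the organ pipe's frequency.
The beat rate fell, so the adjustment moved the organ pipe toward 436 Hz — it must have started above the reference.

443.2 Hz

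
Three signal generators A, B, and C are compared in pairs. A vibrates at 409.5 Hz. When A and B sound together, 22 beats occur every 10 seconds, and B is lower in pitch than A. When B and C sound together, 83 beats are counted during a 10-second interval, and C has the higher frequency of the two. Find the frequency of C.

A–B: Beat frequency = 22/10 = 2.2 Hz.
B is below A, so f_B = 409.5 − 2.2 = 407.3 Hz.
B–C: Beat frequency = 83/10 = 8.3 Hz.
C is above B, so f_C = 407.3 + 8.3 = 415.6 Hz.

415.6 Hz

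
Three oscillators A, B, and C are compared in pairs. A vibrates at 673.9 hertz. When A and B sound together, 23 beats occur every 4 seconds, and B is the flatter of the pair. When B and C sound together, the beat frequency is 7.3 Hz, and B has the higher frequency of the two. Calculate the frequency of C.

A–B: Beat frequency = 23/4 = 5.75 Hz.
B is below A, so f_B = 673.9 − 5.75 = 668.15 Hz.
C is below B, so f_C = 668.15 − 7.3 = 660.85 Hz.

660.85 Hz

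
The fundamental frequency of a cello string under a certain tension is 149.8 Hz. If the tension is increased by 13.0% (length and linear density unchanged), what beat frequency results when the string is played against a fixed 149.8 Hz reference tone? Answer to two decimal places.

9.44 Hz

For a string, f ∝ √T, so the new frequency is 149.8·√1.130 = 159.2396 Hz.
f_beat = |159.2396 − 149.8| = 9.44 Hz.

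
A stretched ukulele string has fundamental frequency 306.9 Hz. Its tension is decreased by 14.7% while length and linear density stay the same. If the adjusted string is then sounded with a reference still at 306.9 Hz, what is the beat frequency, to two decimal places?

23.45 Hz

For a string, f ∝ √T, so the new frequency is 306.9·√0.853 = 283.4467 Hz.
f_beat = |283.4467 − 306.9| = 23.45 Hz.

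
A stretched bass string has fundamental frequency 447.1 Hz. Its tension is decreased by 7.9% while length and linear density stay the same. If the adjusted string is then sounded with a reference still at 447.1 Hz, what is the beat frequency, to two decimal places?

For a string, f ∝ √T, so the new frequency is 447.1·√0.921 = 429.0763 Hz.
f_beat = |429.0763 − 447.1| = 18.02 Hz.

18.02 Hz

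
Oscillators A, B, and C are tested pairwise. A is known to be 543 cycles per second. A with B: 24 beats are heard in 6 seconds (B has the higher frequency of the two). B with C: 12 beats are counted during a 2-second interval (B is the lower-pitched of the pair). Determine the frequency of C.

A–B: Beat frequency = 24/6 = 4 Hz.
B is above A, so f_B = 543 + 4 = 547 Hz.
B–C: Beat frequency = 12/2 = 6 Hz.
C is above B, so f_C = 547 + 6 = 553 Hz.

553 Hz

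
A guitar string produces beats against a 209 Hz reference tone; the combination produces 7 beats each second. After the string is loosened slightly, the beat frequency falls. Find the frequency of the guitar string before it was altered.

|f − 209| = 7, so the guitar string was at either 202 Hz or 216 Hz.
Reducing tension lowers a string's frequency; the adjustment lowers the guitar string's frequency.
The beat rate fell, so the adjustment moved the guitar string toward 209 Hz — it must have started above the reference.

216 Hz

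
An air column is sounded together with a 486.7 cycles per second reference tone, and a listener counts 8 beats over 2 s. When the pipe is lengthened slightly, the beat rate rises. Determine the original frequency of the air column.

482.7 Hz

Beat frequency = 8/2 = 4 Hz.
|f − 486.7| = 4, so the air column was at either 482.7 Hz or 490.7 Hz.
A longer pipe has a lower fundamental; the adjustment lowers the air column's frequency.
The beat rate rose, so the adjustment moved the air column further from 486.7 Hz — it was already below the reference.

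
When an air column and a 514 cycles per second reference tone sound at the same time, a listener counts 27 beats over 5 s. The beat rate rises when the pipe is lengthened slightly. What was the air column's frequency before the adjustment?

508.6 Hz

Beat frequency = 27/5 = 5.4 Hz.
|f − 514| = 5.4, so the air column was at either 508.6 Hz or 519.4 Hz.
A longer pipe has a lower fundamental; the adjustment lowers the air column's frequency.
The beat rate rose, so the adjustment moved the air column further from 514 Hz — it was already below the reference.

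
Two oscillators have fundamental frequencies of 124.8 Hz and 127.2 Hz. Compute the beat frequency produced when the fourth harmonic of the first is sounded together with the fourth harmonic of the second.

9.6 Hz

Fourth harmonic of the first: 4·124.8 = 499.2 Hz.
Fourth harmonic of the second: 4·127.2 = 508.8 Hz.
f_beat = |499.2 − 508.8| = 9.6 Hz.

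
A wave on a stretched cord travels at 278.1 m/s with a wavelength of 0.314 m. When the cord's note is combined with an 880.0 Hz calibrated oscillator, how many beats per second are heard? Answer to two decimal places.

5.67 Hz

Source frequency f = v/λ = 278.1/0.314 = 885.6688 Hz.
f_beat = |885.6688 − 880.0| = 5.67 Hz.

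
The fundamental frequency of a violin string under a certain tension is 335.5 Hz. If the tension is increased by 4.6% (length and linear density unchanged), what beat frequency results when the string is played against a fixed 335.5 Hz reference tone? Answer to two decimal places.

For a string, f ∝ √T, so the new frequency is 335.5·√1.046 = 343.1297 Hz.
f_beat = |343.1297 − 335.5| = 7.63 Hz.

7.63 Hz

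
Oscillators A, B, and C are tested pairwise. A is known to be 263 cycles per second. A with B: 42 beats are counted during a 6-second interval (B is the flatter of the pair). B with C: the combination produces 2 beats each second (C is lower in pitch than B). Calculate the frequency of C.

254 Hz

A–B: Beat frequency = 42/6 = 7 Hz.
B is below A, so f_B = 263 − 7 = 256 Hz.
C is below B, so f_C = 256 − 2 = 254 Hz.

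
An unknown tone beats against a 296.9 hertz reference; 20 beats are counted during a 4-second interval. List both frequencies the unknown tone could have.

291.9 Hz or 301.9 Hz

Beat frequency = 20/4 = 5 Hz.
|f − 296.9| = 5, so f = 296.9 ± 5.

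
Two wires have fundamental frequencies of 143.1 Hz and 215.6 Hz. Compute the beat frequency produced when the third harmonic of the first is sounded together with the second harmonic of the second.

1.9 Hz

Third harmonic of the first: 3·143.1 = 429.3 Hz.
Second harmonic of the second: 2·215.6 = 431.2 Hz.
f_beat = |429.3 − 431.2| = 1.9 Hz.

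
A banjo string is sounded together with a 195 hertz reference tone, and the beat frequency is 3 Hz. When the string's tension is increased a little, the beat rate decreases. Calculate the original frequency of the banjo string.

192 Hz

|f − 195| = 3, so the banjo string was at either 192 Hz or 198 Hz.
Higher tension means higher frequency; the adjustment raises the banjo string's frequency.
The beat rate fell, so the adjustment moved the banjo string toward 195 Hz — it must have started below the reference.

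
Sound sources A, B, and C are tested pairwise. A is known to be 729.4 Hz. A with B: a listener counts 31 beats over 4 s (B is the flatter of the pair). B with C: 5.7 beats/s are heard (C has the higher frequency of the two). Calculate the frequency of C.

A–B: Beat frequency = 31/4 = 7.75 Hz.
B is below A, so f_B = 729.4 − 7.75 = 721.65 Hz.
C is above B, so f_C = 721.65 + 5.7 = 727.35 Hz.

727.35 Hz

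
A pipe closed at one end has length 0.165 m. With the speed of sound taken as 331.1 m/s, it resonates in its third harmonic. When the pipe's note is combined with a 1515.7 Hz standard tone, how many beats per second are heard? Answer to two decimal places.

10.70 Hz

Closed pipe (odd harmonics): f_n = n·v/(4L) = 3·331.1/(4·0.165) = 1505.0000 Hz.
f_beat = |1505.0000 − 1515.7| = 10.70 Hz.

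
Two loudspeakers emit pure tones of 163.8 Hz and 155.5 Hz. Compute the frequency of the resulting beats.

8.3 Hz

The beat frequency equals the magnitude of the frequency difference.
|163.8 − 155.5| = 8.3 Hz.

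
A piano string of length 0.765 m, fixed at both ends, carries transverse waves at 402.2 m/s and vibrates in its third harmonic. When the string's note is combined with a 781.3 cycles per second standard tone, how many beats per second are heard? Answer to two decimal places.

For a string fixed at both ends, f_n = n·v/(2L) = 3·402.2/(2·0.765) = 788.6275 Hz.
f_beat = |788.6275 − 781.3| = 7.33 Hz.

7.33 Hz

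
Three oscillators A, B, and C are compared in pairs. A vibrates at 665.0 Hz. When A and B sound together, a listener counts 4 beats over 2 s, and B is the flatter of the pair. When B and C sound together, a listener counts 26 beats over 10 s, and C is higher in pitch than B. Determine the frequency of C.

665.6 Hz

A–B: Beat frequency = 4/2 = 2 Hz.
B is below A, so f_B = 665.0 − 2 = 663 Hz.
B–C: Beat frequency = 26/10 = 2.6 Hz.
C is above B, so f_C = 663 + 2.6 = 665.6 Hz.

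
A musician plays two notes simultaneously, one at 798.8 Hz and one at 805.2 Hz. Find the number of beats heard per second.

6.4 Hz

The beat frequency equals the magnitude of the frequency difference.
|798.8 − 805.2| = 6.4 Hz.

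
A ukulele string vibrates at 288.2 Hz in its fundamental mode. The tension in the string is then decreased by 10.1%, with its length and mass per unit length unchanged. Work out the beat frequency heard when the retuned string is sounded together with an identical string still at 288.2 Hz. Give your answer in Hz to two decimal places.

For a string, f ∝ √T, so the new frequency is 288.2·√0.899 = 273.2586 Hz.
f_beat = |273.2586 − 288.2| = 14.94 Hz.

14.94 Hz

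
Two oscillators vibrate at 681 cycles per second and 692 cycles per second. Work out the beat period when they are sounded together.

f_beat = |681 − 692| = 11 Hz.
Beat period T = 1 / f_beat = 1 / 11 s.

0.091 s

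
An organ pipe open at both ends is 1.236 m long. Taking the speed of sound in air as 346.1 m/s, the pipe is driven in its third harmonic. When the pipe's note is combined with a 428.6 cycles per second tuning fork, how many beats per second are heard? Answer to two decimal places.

8.58 Hz

Open pipe: f_n = n·v/(2L) = 3·346.1/(2·1.236) = 420.0243 Hz.
f_beat = |420.0243 − 428.6| = 8.58 Hz.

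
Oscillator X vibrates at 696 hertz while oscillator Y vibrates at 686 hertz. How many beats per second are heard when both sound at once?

f_beat = |f₁ − f₂|.
|696 − 686| = 10 Hz.

10 Hz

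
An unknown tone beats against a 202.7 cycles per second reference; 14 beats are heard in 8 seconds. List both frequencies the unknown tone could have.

Beat frequency = 14/8 = 1.75 Hz.
|f − 202.7| = 1.75, so f = 202.7 ± 1.75.

200.95 Hz or 204.45 Hz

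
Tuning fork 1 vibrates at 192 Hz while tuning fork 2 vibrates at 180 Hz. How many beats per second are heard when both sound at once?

12 Hz

The beat frequency equals the magnitude of the frequency difference.
|192 − 180| = 12 Hz.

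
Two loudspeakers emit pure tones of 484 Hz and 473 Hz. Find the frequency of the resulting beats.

11 Hz

f_beat = |f₁ − f₂|.
|484 − 473| = 11 Hz.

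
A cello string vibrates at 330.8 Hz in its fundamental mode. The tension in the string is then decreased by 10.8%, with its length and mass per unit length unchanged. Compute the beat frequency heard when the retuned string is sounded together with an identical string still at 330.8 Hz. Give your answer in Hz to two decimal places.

18.37 Hz

For a string, f ∝ √T, so the new frequency is 330.8·√0.892 = 312.4265 Hz.
f_beat = |312.4265 − 330.8| = 18.37 Hz.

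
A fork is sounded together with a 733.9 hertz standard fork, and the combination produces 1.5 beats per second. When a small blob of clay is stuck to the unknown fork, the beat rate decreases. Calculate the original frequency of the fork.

|f − 733.9| = 1.5, so the fork was at either 732.4 Hz or 735.4 Hz.
Adding mass to a fork lowers its frequency; the adjustment lowers the fork's frequency.
The beat rate fell, so the adjustment moved the fork toward 733.9 Hz — it must have started above the reference.

735.4 Hz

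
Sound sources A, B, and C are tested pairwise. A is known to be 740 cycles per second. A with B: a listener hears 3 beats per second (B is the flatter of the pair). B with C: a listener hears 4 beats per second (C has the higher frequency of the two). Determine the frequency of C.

B is below A, so f_B = 740 − 3 = 737 Hz.
C is above B, so f_C = 737 + 4 = 741 Hz.

741 Hz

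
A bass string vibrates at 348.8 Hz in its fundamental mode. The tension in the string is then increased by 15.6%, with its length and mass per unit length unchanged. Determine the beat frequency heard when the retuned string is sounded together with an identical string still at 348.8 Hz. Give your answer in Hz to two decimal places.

For a string, f ∝ √T, so the new frequency is 348.8·√1.156 = 375.0208 Hz.
f_beat = |375.0208 − 348.8| = 26.22 Hz.

26.22 Hz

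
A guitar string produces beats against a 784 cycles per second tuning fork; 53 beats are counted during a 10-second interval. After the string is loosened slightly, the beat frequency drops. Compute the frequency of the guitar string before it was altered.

Beat frequency = 53/10 = 5.3 Hz.
|f − 784| = 5.3, so the guitar string was at either 778.7 Hz or 789.3 Hz.
Reducing tension lowers a string's frequency; the adjustment lowers the guitar string's frequency.
The beat rate fell, so the adjustment moved the guitar string toward 784 Hz — it must have started above the reference.

789.3 Hz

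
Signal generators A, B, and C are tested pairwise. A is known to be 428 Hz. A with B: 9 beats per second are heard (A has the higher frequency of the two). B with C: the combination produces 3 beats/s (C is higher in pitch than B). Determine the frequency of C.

422 Hz

B is below A, so f_B = 428 − 9 = 419 Hz.
C is above B, so f_C = 419 + 3 = 422 Hz.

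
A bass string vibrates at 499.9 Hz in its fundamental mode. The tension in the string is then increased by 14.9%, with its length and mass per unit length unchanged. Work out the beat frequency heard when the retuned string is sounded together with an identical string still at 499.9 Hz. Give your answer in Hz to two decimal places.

35.95 Hz

For a string, f ∝ √T, so the new frequency is 499.9·√1.149 = 535.8499 Hz.
f_beat = |535.8499 − 499.9| = 35.95 Hz.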